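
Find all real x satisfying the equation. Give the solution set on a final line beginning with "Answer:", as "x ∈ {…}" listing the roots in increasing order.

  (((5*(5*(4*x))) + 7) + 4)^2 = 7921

Step 1. [(((5*(5*(4*x))) + 7) + 4)^2 = 7921] 7921 ≥ 0, LHS is (·)² — take ±√, so sqrt: ((5*(5*(4*x))) + 7) + 4 = 89 or -89.
Step 2. [((5*(5*(4*x))) + 7) + 4 = 89 or -89] subtract 4: x sits inside (… + 4). So sub: (5*(5*(4*x))) + 7 = 85 or -93.
Step 3. [(5*(5*(4*x))) + 7 = 85 or -93] subtract 7: x sits inside (… + 7) ⇒ sub: 5*(5*(4*x)) = 78 or -100.
Step 4. [5*(5*(4*x)) = 78 or -100] leading coefficient 5: divide by 5, so div: 5*(4*x) = 78/5 or -20.
Step 5. [5*(4*x) = 78/5 or -20] 5 out front; divide by 5, so div: 4*x = 78/25 or -4.
Step 6. [4*x = 78/25 or -4] leading coefficient 4: divide by 4. So div: x = 39/50 or -1.

Answer: x ∈ {-1, 39/50}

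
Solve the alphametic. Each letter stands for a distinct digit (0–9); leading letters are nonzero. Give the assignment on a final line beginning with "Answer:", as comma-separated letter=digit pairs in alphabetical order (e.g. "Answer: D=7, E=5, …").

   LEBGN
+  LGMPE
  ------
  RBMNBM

Step 1. [col 1: N + E ≡ M (mod 10)] M=6 is one option consistent with column 1 (N + E ≡ M (mod 10), carry-in 0) — take it. So M=6.
Step 2. [col 1: N + E ≡ M (mod 10)] several values work for N in column 1 (N + E ≡ M (mod 10), carry-in 0); try N=4. So N=4.
Step 3. [R] R is the leading digit of a 6-digit sum of two 5-digit numbers; the final carry is exactly 1. So R=1.
Step 4. [col 1: N + E ≡ M (mod 10)] column 1 reads N+E+carry(0)=M with N=4, M=6; with digits 1,4,6 already taken and all letters distinct, the only value for E is 2 ⇒ E=2.
Step 5. [col 2: G + P ≡ B (mod 10)] P=5 is one option consistent with column 2 (G + P ≡ B (mod 10), carry-in 0) — take it ⇒ P=5.
Step 6. [col 2: G + P ≡ B (mod 10)] column 2 (G + P ≡ B (mod 10), carry-in 0) doesn't pin G yet; pick G=3 and continue ⇒ G=3.
Step 7. [col 2: G + P ≡ B (mod 10)] from column 2 (G=3, P=5, carry-in 0, digits 1,2,3,4,5,6 already taken and all letters distinct): B must equal 8 ⇒ B=8.
Step 8. [col 5: L + L ≡ B (mod 10)] in column 5 we have L+L≡B with carry-in 0; given B=8 and digits 1,2,3,4,5,6,8 already taken and all letters distinct, that pins L to 9, so L=9.

Answer: B=8, E=2, G=3, L=9, M=6, N=4, P=5, R=1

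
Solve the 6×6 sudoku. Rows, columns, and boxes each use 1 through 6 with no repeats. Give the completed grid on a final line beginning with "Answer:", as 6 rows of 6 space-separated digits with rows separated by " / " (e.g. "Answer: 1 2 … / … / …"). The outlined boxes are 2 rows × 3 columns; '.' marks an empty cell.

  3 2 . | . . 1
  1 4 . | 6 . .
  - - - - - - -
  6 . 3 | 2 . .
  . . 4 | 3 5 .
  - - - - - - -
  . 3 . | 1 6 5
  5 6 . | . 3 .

Step 1. [r6c6∈{2,4}] in box 6, 2 fits only at r6c6. So r6c6=2.
Step 2. [r3c5∈{1,4}] 1 has one home in col 5: r3c5 ⇒ r3c5=1.
Step 3. [r1c4∈{4,5}] col 4 places 5 nowhere but r1c4 ⇒ r1c4=5.
Step 4. [r5c1∈{2,4}] row 5 places 4 nowhere but r5c1 ⇒ r5c1=4.
Step 5. [r4c2∈{1}] only 1 remains possible at r4c2, so r4c2=1.
Step 6. [r5c3∈{2}] r5c3 is down to just 2. So r5c3=2.
Step 7. [r4c6∈{6}] r4c6 has the single candidate 6 ⇒ r4c6=6.
Step 8. [r3c6∈{4}] r3c6 is down to just 4, so r3c6=4.
Step 9. [r3c2∈{5}] only 5 remains possible at r3c2, so r3c2=5.
Step 10. [r6c4∈{4}] r6c4 has the single candidate 4, so r6c4=4.
Step 11. [r2c3∈{5}] r2c3 has the single candidate 5 ⇒ r2c3=5.
Step 12. [r4c1∈{2}] r4c1's peers cover all but 2, so r4c1=2.
Step 13. [r2c6∈{3}] nothing but 3 survives at r2c6, so r2c6=3.
Step 14. [r2c5∈{2}] r2c5 has the single candidate 2, so r2c5=2.
Step 15. [r1c5∈{4}] only 4 remains possible at r1c5, so r1c5=4.
Step 16. [r6c3∈{1}] nothing but 1 survives at r6c3. So r6c3=1.
Step 17. [r1c3∈{6}] r1c3 has the single candidate 6 ⇒ r1c3=6.

Answer: 3 2 6 5 4 1 / 1 4 5 6 2 3 / 6 5 3 2 1 4 / 2 1 4 3 5 6 / 4 3 2 1 6 5 / 5 6 1 4 3 2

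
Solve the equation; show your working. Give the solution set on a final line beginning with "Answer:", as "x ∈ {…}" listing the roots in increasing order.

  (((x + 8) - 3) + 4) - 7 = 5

Step 1. [(((x + 8) - 3) + 4) - 7 = 5] add 7: x sits inside (… - 7). So sub: ((x + 8) - 3) + 4 = 12.
Step 2. [((x + 8) - 3) + 4 = 12] peel the +4: subtract 4 from each side. So sub: (x + 8) - 3 = 8.
Step 3. [(x + 8) - 3 = 8] the outer -3 inverts by adding 3, so sub: x + 8 = 11.
Step 4. [x + 8 = 11] the outer +8 inverts by subtracting 8, so sub: x = 3.

Answer: x ∈ {3}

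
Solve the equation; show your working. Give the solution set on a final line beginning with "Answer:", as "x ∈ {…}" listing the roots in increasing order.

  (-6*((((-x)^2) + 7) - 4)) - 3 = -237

Step 1. [(-6*((((-x)^2) + 7) - 4)) - 3 = -237] add 3: x sits inside (… - 3) ⇒ sub: -6*((((-x)^2) + 7) - 4) = -234.
Step 2. [-6*((((-x)^2) + 7) - 4) = -234] leading coefficient -6: divide by -6 ⇒ div: (((-x)^2) + 7) - 4 = 39.
Step 3. [(((-x)^2) + 7) - 4 = 39] 4 comes off first (add 4), so sub: ((-x)^2) + 7 = 43.
Step 4. [((-x)^2) + 7 = 43] subtract 7: x sits inside (… + 7), so sub: (-x)^2 = 36.
Step 5. [(-x)^2 = 36] LHS squared, RHS 36 ≥ 0: apply √ (±) ⇒ sqrt: -x = 6 or -6.
Step 6. [-x = 6 or -6] LHS negated; negate both sides. So neg: x = -6 or 6.

Answer: x ∈ {-6, 6}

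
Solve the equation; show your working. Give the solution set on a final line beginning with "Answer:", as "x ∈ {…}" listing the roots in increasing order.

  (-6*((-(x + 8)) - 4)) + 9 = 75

Step 1. [(-6*((-(x + 8)) - 4)) + 9 = 75] 9 comes off first (subtract 9) ⇒ sub: -6*((-(x + 8)) - 4) = 66.
Step 2. [-6*((-(x + 8)) - 4) = 66] -6·(inner) — divide through by -6. So div: (-(x + 8)) - 4 = -11.
Step 3. [(-(x + 8)) - 4 = -11] the outer -4 inverts by adding 4 ⇒ sub: -(x + 8) = -7.
Step 4. [-(x + 8) = -7] leading − — multiply by −1. So neg: x + 8 = 7.
Step 5. [x + 8 = 7] subtract 8: x sits inside (… + 8). So sub: x = -1.

Answer: x ∈ {-1}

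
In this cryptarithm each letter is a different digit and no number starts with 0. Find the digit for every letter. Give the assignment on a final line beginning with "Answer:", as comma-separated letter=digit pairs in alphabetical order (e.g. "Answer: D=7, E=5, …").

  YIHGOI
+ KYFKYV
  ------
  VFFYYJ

Step 1. [col 1: I + V ≡ J (mod 10)] column 1 (I + V ≡ J (mod 10), carry-in 0) doesn't pin J yet; pick J=5 and continue. So J=5.
Step 2. [col 1: I + V ≡ J (mod 10)] I=7 is one option consistent with column 1 (I + V ≡ J (mod 10), carry-in 0) — take it ⇒ I=7.
Step 3. [col 1: I + V ≡ J (mod 10)] from column 1 (I=7, J=5, carry-in 0, digits 5,7 already taken and all letters distinct): V must equal 8 ⇒ V=8.
Step 4. [col 2: O + Y ≡ Y (mod 10)] from column 2 (nothing yet, carry-in 1, digits 5,7,8 already taken and all letters distinct): O must equal 9. So O=9.
Step 5. [col 2: O + Y ≡ Y (mod 10)] no forcing yet in column 2 (carry-in 1); Y=6 is free and consistent — try it ⇒ Y=6.
Step 6. [col 3: G + K ≡ Y (mod 10)] column 3 (G + K ≡ Y (mod 10), carry-in 1) doesn't pin G yet; pick G=4 and continue ⇒ G=4.
Step 7. [col 3: G + K ≡ Y (mod 10)] column 3: given G=4, Y=6, carry-in 1, and digits 4,5,6,7,8,9 already taken and all letters distinct, G+K≡Y (mod 10) forces K=1. So K=1.
Step 8. [col 4: H + F ≡ F (mod 10)] in column 4 we have H+F≡F with carry-in 0; given nothing yet and digits 1,4,5,6,7,8,9 already taken and all letters distinct, that pins H to 0 ⇒ H=0.
Step 9. [col 4: H + F ≡ F (mod 10)] F=3 is one option consistent with column 4 (H + F ≡ F (mod 10), carry-in 0) — take it, so F=3.

Answer: F=3, G=4, H=0, I=7, J=5, K=1, O=9, V=8, Y=6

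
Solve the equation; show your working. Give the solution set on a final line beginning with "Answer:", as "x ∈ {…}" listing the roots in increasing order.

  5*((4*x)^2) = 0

Step 1. [5*((4*x)^2) = 0] leading coefficient 5: divide by 5. So div: (4*x)^2 = 0.
Step 2. [(4*x)^2 = 0] LHS squared, RHS 0 ≥ 0: apply √ (±) ⇒ sqrt: 4*x = 0.
Step 3. [4*x = 0] 4 out front; divide by 4 ⇒ div: x = 0.

Answer: x ∈ {0}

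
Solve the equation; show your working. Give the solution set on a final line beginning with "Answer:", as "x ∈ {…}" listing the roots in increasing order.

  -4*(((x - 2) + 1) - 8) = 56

Step 1. [-4*(((x - 2) + 1) - 8) = 56] divide by the outer -4. So div: ((x - 2) + 1) - 8 = -14.
Step 2. [((x - 2) + 1) - 8 = -14] -8 is outermost — add 8 both sides ⇒ sub: (x - 2) + 1 = -6.
Step 3. [(x - 2) + 1 = -6] the outer +1 inverts by subtracting 1. So sub: x - 2 = -7.
Step 4. [x - 2 = -7] -2 is outermost — add 2 both sides, so sub: x = -5.

Answer: x ∈ {-5}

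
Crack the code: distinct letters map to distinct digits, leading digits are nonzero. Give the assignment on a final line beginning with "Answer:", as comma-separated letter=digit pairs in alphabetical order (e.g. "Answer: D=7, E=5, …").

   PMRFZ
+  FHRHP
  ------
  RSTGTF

Step 1. [col 1: Z + P ≡ F (mod 10)] several values work for P in column 1 (Z + P ≡ F (mod 10), carry-in 0); try P=7. So P=7.
Step 2. [R] the sum has 6 digits but both addends have 5; that extra leading digit R is the final carry, namely 1 ⇒ R=1.
Step 3. [col 1: Z + P ≡ F (mod 10)] column 1 (Z + P ≡ F (mod 10), carry-in 0) doesn't pin F yet; pick F=3 and continue ⇒ F=3.
Step 4. [col 1: Z + P ≡ F (mod 10)] column 1: given P=7, F=3, carry-in 0, and digits 1,3,7 already taken and all letters distinct, Z+P≡F (mod 10) forces Z=6 ⇒ Z=6.
Step 5. [col 2: F + H ≡ T (mod 10)] several values work for T in column 2 (F + H ≡ T (mod 10), carry-in 1); try T=9, so T=9.
Step 6. [col 2: F + H ≡ T (mod 10)] column 2 reads F+H+carry(1)=T with F=3, T=9; with digits 1,3,6,7,9 already taken and all letters distinct, the only value for H is 5 ⇒ H=5.
Step 7. [col 3: R + R ≡ G (mod 10)] column 3 reads R+R+carry(0)=G with R=1; with digits 1,3,5,6,7,9 already taken and all letters distinct, the only value for G is 2 ⇒ G=2.
Step 8. [col 4: M + H ≡ T (mod 10)] in column 4 we have M+H≡T with carry-in 0; given H=5, T=9 and digits 1,2,3,5,6,7,9 already taken and all letters distinct, that pins M to 4. So M=4.
Step 9. [col 5: P + F ≡ S (mod 10)] from column 5 (P=7, F=3, carry-in 0, digits 1,2,3,4,5,6,7,9 already taken and all letters distinct): S must equal 0 ⇒ S=0.

Answer: F=3, G=2, H=5, M=4, P=7, R=1, S=0, T=9, Z=6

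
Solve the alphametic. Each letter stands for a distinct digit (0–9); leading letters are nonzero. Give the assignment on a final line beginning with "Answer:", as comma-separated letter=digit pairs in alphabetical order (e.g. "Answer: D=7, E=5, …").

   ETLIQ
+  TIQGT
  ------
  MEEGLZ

Step 1. [M] M is the leading digit of a 6-digit sum of two 5-digit numbers; the final carry is exactly 1, so M=1.
Step 2. [col 1: Q + T ≡ Z (mod 10)] no forcing yet in column 1 (carry-in 0); Z=4 is free and consistent — try it, so Z=4.
Step 3. [col 1: Q + T ≡ Z (mod 10)] several values work for Q in column 1 (Q + T ≡ Z (mod 10), carry-in 0); try Q=5 ⇒ Q=5.
Step 4. [col 1: Q + T ≡ Z (mod 10)] column 1 reads Q+T+carry(0)=Z with Q=5, Z=4; with digits 1,4,5 already taken and all letters distinct, the only value for T is 9. So T=9.
Step 5. [col 2: I + G ≡ L (mod 10)] column 2 (I + G ≡ L (mod 10), carry-in 1) doesn't pin I yet; pick I=3 and continue. So I=3.
Step 6. [col 2: I + G ≡ L (mod 10)] column 2 (I + G ≡ L (mod 10), carry-in 1) doesn't pin L yet; pick L=0 and continue, so L=0.
Step 7. [col 2: I + G ≡ L (mod 10)] from column 2 (I=3, L=0, carry-in 1, digits 0,1,3,4,5,9 already taken and all letters distinct): G must equal 6. So G=6.
Step 8. [col 4: T + I ≡ E (mod 10)] column 4 reads T+I+carry(0)=E with T=9, I=3; with digits 0,1,3,4,5,6,9 already taken and all letters distinct, the only value for E is 2 ⇒ E=2.

Answer: E=2, G=6, I=3, L=0, M=1, Q=5, T=9, Z=4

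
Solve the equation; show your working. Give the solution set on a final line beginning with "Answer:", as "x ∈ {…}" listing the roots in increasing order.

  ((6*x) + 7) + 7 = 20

Step 1. [((6*x) + 7) + 7 = 20] 7 comes off first (subtract 7), so sub: (6*x) + 7 = 13.
Step 2. [(6*x) + 7 = 13] subtract 7: x sits inside (… + 7) ⇒ sub: 6*x = 6.
Step 3. [6*x = 6] leading coefficient 6: divide by 6. So div: x = 1.

Answer: x ∈ {1}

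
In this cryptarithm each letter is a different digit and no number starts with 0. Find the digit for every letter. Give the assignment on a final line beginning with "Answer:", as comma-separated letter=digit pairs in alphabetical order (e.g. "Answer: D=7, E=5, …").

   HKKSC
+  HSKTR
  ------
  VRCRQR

Step 1. [col 1: C + R ≡ R (mod 10)] column 1: given nothing yet, carry-in 0, and all letters distinct, none taken yet, C+R≡R (mod 10) forces C=0, so C=0.
Step 2. [V] V is the leading digit of a 6-digit sum of two 5-digit numbers; the final carry is exactly 1, so V=1.
Step 3. [col 1: C + R ≡ R (mod 10)] no forcing yet in column 1 (carry-in 0); R=5 is free and consistent — try it. So R=5.
Step 4. [col 2: S + T ≡ Q (mod 10)] column 2 (S + T ≡ Q (mod 10), carry-in 0) doesn't pin Q yet; pick Q=4 and continue. So Q=4.
Step 5. [col 2: S + T ≡ Q (mod 10)] column 2 (S + T ≡ Q (mod 10), carry-in 0) doesn't pin T yet; pick T=6 and continue ⇒ T=6.
Step 6. [col 2: S + T ≡ Q (mod 10)] column 2: given T=6, Q=4, carry-in 0, and digits 0,1,4,5,6 already taken and all letters distinct, S+T≡Q (mod 10) forces S=8 ⇒ S=8.
Step 7. [col 3: K + K ≡ R (mod 10)] no forcing yet in column 3 (carry-in 1); K=2 is free and consistent — try it. So K=2.
Step 8. [col 5: H + H ≡ R (mod 10)] in column 5 we have H+H≡R with carry-in 1; given R=5 and digits 0,1,2,4,5,6,8 already taken and all letters distinct, that pins H to 7, so H=7.

Answer: C=0, H=7, K=2, Q=4, R=5, S=8, T=6, V=1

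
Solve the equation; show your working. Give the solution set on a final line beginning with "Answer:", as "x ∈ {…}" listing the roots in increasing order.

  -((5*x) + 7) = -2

Step 1. [-((5*x) + 7) = -2] flip signs both sides, so neg: (5*x) + 7 = 2.
Step 2. [(5*x) + 7 = 2] +7 is outermost — subtract 7 both sides, so sub: 5*x = -5.
Step 3. [5*x = -5] 5 out front; divide by 5, so div: x = -1.

Answer: x ∈ {-1}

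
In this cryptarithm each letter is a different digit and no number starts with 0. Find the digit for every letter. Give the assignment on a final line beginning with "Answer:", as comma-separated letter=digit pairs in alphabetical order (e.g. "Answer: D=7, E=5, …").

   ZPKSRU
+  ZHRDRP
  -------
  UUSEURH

Step 1. [col 1: U + P ≡ H (mod 10)] U=1 is one option consistent with column 1 (U + P ≡ H (mod 10), carry-in 0) — take it. So U=1.
Step 2. [col 1: U + P ≡ H (mod 10)] column 1 (U + P ≡ H (mod 10), carry-in 0) doesn't pin P yet; pick P=8 and continue. So P=8.
Step 3. [col 1: U + P ≡ H (mod 10)] column 1 reads U+P+carry(0)=H with U=1, P=8; with digits 1,8 already taken and all letters distinct, the only value for H is 9 ⇒ H=9.
Step 4. [col 2: R + R ≡ R (mod 10)] from column 2 (nothing yet, carry-in 0, digits 1,8,9 already taken and all letters distinct): R must equal 0 ⇒ R=0.
Step 5. [col 3: S + D ≡ U (mod 10)] several values work for S in column 3 (S + D ≡ U (mod 10), carry-in 0); try S=7, so S=7.
Step 6. [col 3: S + D ≡ U (mod 10)] from column 3 (S=7, U=1, carry-in 0, digits 0,1,7,8,9 already taken and all letters distinct): D must equal 4, so D=4.
Step 7. [col 4: K + R ≡ E (mod 10)] K=2 is one option consistent with column 4 (K + R ≡ E (mod 10), carry-in 1) — take it. So K=2.
Step 8. [col 4: K + R ≡ E (mod 10)] column 4 reads K+R+carry(1)=E with K=2, R=0; with digits 0,1,2,4,7,8,9 already taken and all letters distinct, the only value for E is 3 ⇒ E=3.
Step 9. [col 6: Z + Z ≡ U (mod 10)] from column 6 (U=1, carry-in 1, digits 0,1,2,3,4,7,8,9 already taken and all letters distinct): Z must equal 5, so Z=5.

Answer: D=4, E=3, H=9, K=2, P=8, R=0, S=7, U=1, Z=5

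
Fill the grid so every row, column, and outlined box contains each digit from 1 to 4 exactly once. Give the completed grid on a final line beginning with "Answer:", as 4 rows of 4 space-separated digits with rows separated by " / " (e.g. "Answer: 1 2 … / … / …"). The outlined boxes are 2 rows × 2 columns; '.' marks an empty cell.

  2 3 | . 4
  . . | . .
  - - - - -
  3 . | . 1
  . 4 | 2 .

Step 1. [r2c2∈{1}] r2c2 has the single candidate 1 ⇒ r2c2=1.
Step 2. [r2c4∈{2,3}] across row 2, 2 lands solely at r2c4. So r2c4=2.
Step 3. [r3c3∈{4}] r3c3 is down to just 4. So r3c3=4.
Step 4. [r3c2∈{2}] only 2 remains possible at r3c2 ⇒ r3c2=2.
Step 5. [r2c1∈{4}] r2c1's peers cover all but 4, so r2c1=4.
Step 6. [r4c4∈{3}] r4c4's peers cover all but 3 ⇒ r4c4=3.
Step 7. [r4c1∈{1}] r4c1 is down to just 1. So r4c1=1.
Step 8. [r1c3∈{1}] nothing but 1 survives at r1c3. So r1c3=1.
Step 9. [r2c3∈{3}] r2c3 is down to just 3 ⇒ r2c3=3.

Answer: 2 3 1 4 / 4 1 3 2 / 3 2 4 1 / 1 4 2 3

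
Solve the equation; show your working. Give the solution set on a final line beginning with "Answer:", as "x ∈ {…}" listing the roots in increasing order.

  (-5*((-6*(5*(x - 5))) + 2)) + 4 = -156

Step 1. [(-5*((-6*(5*(x - 5))) + 2)) + 4 = -156] peel the +4: subtract 4 from each side ⇒ sub: -5*((-6*(5*(x - 5))) + 2) = -160.
Step 2. [-5*((-6*(5*(x - 5))) + 2) = -160] LHS = -5·(…); ÷-5 both sides, so div: (-6*(5*(x - 5))) + 2 = 32.
Step 3. [(-6*(5*(x - 5))) + 2 = 32] subtract 2: x sits inside (… + 2) ⇒ sub: -6*(5*(x - 5)) = 30.
Step 4. [-6*(5*(x - 5)) = 30] LHS = -6·(…); ÷-6 both sides. So div: 5*(x - 5) = -5.
Step 5. [5*(x - 5) = -5] divide by the outer 5. So div: x - 5 = -1.
Step 6. [x - 5 = -1] peel the -5: add 5 from each side. So sub: x = 4.

Answer: x ∈ {4}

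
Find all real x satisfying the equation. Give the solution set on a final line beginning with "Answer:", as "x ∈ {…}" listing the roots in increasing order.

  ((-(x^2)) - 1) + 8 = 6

Step 1. [((-(x^2)) - 1) + 8 = 6] subtract 8: x sits inside (… + 8), so sub: (-(x^2)) - 1 = -2.
Step 2. [(-(x^2)) - 1 = -2] add 1: x sits inside (… - 1). So sub: -(x^2) = -1.
Step 3. [-(x^2) = -1] leading − — multiply by −1, so neg: x^2 = 1.
Step 4. [x^2 = 1] √ both sides: 1 ≥ 0 gives two branches, so sqrt: x = 1 or -1.

Answer: x ∈ {-1, 1}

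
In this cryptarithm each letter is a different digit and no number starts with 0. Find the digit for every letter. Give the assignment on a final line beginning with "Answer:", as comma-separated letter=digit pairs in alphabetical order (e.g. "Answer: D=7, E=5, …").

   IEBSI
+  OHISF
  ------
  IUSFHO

Step 1. [col 1: I + F ≡ O (mod 10)] O=9 is one option consistent with column 1 (I + F ≡ O (mod 10), carry-in 0) — take it. So O=9.
Step 2. [col 1: I + F ≡ O (mod 10)] I=1 is one option consistent with column 1 (I + F ≡ O (mod 10), carry-in 0) — take it ⇒ I=1.
Step 3. [col 1: I + F ≡ O (mod 10)] from column 1 (I=1, O=9, carry-in 0, digits 1,9 already taken and all letters distinct): F must equal 8. So F=8.
Step 4. [col 2: S + S ≡ H (mod 10)] S=7 is one option consistent with column 2 (S + S ≡ H (mod 10), carry-in 0) — take it, so S=7.
Step 5. [col 2: S + S ≡ H (mod 10)] from column 2 (S=7, carry-in 0, digits 1,7,8,9 already taken and all letters distinct): H must equal 4 ⇒ H=4.
Step 6. [col 3: B + I ≡ F (mod 10)] column 3 reads B+I+carry(1)=F with I=1, F=8; with digits 1,4,7,8,9 already taken and all letters distinct, the only value for B is 6 ⇒ B=6.
Step 7. [col 4: E + H ≡ S (mod 10)] column 4: given H=4, S=7, carry-in 0, and digits 1,4,6,7,8,9 already taken and all letters distinct, E+H≡S (mod 10) forces E=3 ⇒ E=3.
Step 8. [col 5: I + O ≡ U (mod 10)] in column 5 we have I+O≡U with carry-in 0; given I=1, O=9 and digits 1,3,4,6,7,8,9 already taken and all letters distinct, that pins U to 0. So U=0.

Answer: B=6, E=3, F=8, H=4, I=1, O=9, S=7, U=0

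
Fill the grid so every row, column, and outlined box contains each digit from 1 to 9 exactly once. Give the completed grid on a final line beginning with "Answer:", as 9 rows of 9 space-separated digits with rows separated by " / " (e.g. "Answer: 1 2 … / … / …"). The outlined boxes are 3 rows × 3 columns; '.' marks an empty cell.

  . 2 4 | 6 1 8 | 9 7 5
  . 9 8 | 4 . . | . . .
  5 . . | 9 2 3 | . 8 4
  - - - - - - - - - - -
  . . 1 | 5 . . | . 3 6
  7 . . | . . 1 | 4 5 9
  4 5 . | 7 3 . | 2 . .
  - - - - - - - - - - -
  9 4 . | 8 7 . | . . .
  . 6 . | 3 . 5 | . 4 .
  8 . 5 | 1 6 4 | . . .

Step 1. [r2c1∈{1,3,6}] r2c1 is the only open cell in col 1 admitting 6, so r2c1=6.
Step 2. [r7c6∈{2}] r7c6's peers cover all but 2. So r7c6=2.
Step 3. [r7c3∈{3}] only 3 remains possible at r7c3. So r7c3=3.
Step 4. [r7c9∈{1}] r7c9 has the single candidate 1, so r7c9=1.
Step 5. [r9c2∈{7}] r9c2's peers cover all but 7 ⇒ r9c2=7.
Step 6. [r8c3∈{2}] nothing but 2 survives at r8c3, so r8c3=2.
Step 7. [r4c2∈{8}] r4c2's peers cover all but 8 ⇒ r4c2=8.
Step 8. [r8c7∈{7,8}] col 7 places 8 nowhere but r8c7 ⇒ r8c7=8.
Step 9. [r4c6∈{9}] only 9 remains possible at r4c6. So r4c6=9.
Step 10. [r9c7∈{3}] only 3 remains possible at r9c7, so r9c7=3.
Step 11. [r2c7∈{1}] r2c7's peers cover all but 1 ⇒ r2c7=1.
Step 12. [r2c8∈{2}] r2c8's peers cover all but 2 ⇒ r2c8=2.
Step 13. [r6c3∈{6,9}] r6c3 is the only open cell in row 6 admitting 9 ⇒ r6c3=9.
Step 14. [r7c7∈{5,6}] 5 has one home in row 7: r7c7. So r7c7=5.
Step 15. [r6c6∈{6}] r6c6 is down to just 6, so r6c6=6.
Step 16. [r3c2∈{1}] nothing but 1 survives at r3c2. So r3c2=1.
Step 17. [r3c3∈{7}] r3c3 has the single candidate 7. So r3c3=7.
Step 18. [r4c1∈{2}] nothing but 2 survives at r4c1. So r4c1=2.
Step 19. [r5c2∈{3}] only 3 remains possible at r5c2 ⇒ r5c2=3.
Step 20. [r1c1∈{3}] r1c1's peers cover all but 3, so r1c1=3.
Step 21. [r7c8∈{6}] r7c8's peers cover all but 6. So r7c8=6.
Step 22. [r5c3∈{6}] r5c3 has the single candidate 6 ⇒ r5c3=6.
Step 23. [r8c1∈{1}] only 1 remains possible at r8c1 ⇒ r8c1=1.
Step 24. [r4c7∈{7}] r4c7 is down to just 7 ⇒ r4c7=7.
Step 25. [r9c8∈{9}] r9c8's peers cover all but 9. So r9c8=9.
Step 26. [r5c5∈{8}] r5c5 has the single candidate 8 ⇒ r5c5=8.
Step 27. [r5c4∈{2}] nothing but 2 survives at r5c4 ⇒ r5c4=2.
Step 28. [r6c9∈{8}] only 8 remains possible at r6c9, so r6c9=8.
Step 29. [r8c5∈{9}] nothing but 9 survives at r8c5. So r8c5=9.
Step 30. [r2c5∈{5}] nothing but 5 survives at r2c5, so r2c5=5.
Step 31. [r2c6∈{7}] r2c6 is down to just 7, so r2c6=7.
Step 32. [r6c8∈{1}] r6c8 is down to just 1, so r6c8=1.
Step 33. [r8c9∈{7}] r8c9 has the single candidate 7, so r8c9=7.
Step 34. [r4c5∈{4}] nothing but 4 survives at r4c5. So r4c5=4.
Step 35. [r2c9∈{3}] r2c9 is down to just 3 ⇒ r2c9=3.
Step 36. [r9c9∈{2}] r9c9 is down to just 2. So r9c9=2.
Step 37. [r3c7∈{6}] r3c7 is down to just 6 ⇒ r3c7=6.

Answer: 3 2 4 6 1 8 9 7 5 / 6 9 8 4 5 7 1 2 3 / 5 1 7 9 2 3 6 8 4 / 2 8 1 5 4 9 7 3 6 / 7 3 6 2 8 1 4 5 9 / 4 5 9 7 3 6 2 1 8 / 9 4 3 8 7 2 5 6 1 / 1 6 2 3 9 5 8 4 7 / 8 7 5 1 6 4 3 9 2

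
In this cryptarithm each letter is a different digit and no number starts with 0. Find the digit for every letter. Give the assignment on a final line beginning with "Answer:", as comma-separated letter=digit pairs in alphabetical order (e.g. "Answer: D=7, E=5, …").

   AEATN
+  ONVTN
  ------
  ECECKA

Step 1. [col 1: N + N ≡ A (mod 10)] N=9 is one option consistent with column 1 (N + N ≡ A (mod 10), carry-in 0) — take it ⇒ N=9.
Step 2. [col 1: N + N ≡ A (mod 10)] in column 1 we have N+N≡A with carry-in 0; given N=9 and digits 9 already taken and all letters distinct, that pins A to 8, so A=8.
Step 3. [col 2: T + T ≡ K (mod 10)] T=3 is one option consistent with column 2 (T + T ≡ K (mod 10), carry-in 1) — take it, so T=3.
Step 4. [E] E is the leading digit of a 6-digit sum of two 5-digit numbers; the final carry is exactly 1 ⇒ E=1.
Step 5. [col 2: T + T ≡ K (mod 10)] column 2 reads T+T+carry(1)=K with T=3; with digits 1,3,8,9 already taken and all letters distinct, the only value for K is 7 ⇒ K=7.
Step 6. [col 3: A + V ≡ C (mod 10)] column 3 (A + V ≡ C (mod 10), carry-in 0) doesn't pin C yet; pick C=4 and continue ⇒ C=4.
Step 7. [col 3: A + V ≡ C (mod 10)] column 3 reads A+V+carry(0)=C with A=8, C=4; with digits 1,3,4,7,8,9 already taken and all letters distinct, the only value for V is 6 ⇒ V=6.
Step 8. [col 5: A + O ≡ C (mod 10)] column 5: given A=8, C=4, carry-in 1, and digits 1,3,4,6,7,8,9 already taken and all letters distinct, A+O≡C (mod 10) forces O=5. So O=5.

Answer: A=8, C=4, E=1, K=7, N=9, O=5, T=3, V=6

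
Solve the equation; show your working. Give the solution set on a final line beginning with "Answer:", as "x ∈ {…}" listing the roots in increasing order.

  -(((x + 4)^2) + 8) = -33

Step 1. [-(((x + 4)^2) + 8) = -33] flip signs both sides, so neg: ((x + 4)^2) + 8 = 33.
Step 2. [((x + 4)^2) + 8 = 33] +8 is outermost — subtract 8 both sides ⇒ sub: (x + 4)^2 = 25.
Step 3. [(x + 4)^2 = 25] √ both sides: 25 ≥ 0 gives two branches, so sqrt: x + 4 = 5 or -5.
Step 4. [x + 4 = 5 or -5] the outer +4 inverts by subtracting 4. So sub: x = 1 or -9.

Answer: x ∈ {-9, 1}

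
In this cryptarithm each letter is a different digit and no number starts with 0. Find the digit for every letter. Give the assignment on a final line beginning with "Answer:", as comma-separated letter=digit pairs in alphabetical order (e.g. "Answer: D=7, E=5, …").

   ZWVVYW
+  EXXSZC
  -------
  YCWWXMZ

Step 1. [col 1: W + C ≡ Z (mod 10)] column 1 (W + C ≡ Z (mod 10), carry-in 0) doesn't pin Z yet; pick Z=7 and continue, so Z=7.
Step 2. [col 1: W + C ≡ Z (mod 10)] no forcing yet in column 1 (carry-in 0); C=2 is free and consistent — try it, so C=2.
Step 3. [col 1: W + C ≡ Z (mod 10)] from column 1 (C=2, Z=7, carry-in 0, digits 2,7 already taken and all letters distinct): W must equal 5, so W=5.
Step 4. [col 2: Y + Z ≡ M (mod 10)] no forcing yet in column 2 (carry-in 0); Y=1 is free and consistent — try it. So Y=1.
Step 5. [col 2: Y + Z ≡ M (mod 10)] in column 2 we have Y+Z≡M with carry-in 0; given Y=1, Z=7 and digits 1,2,5,7 already taken and all letters distinct, that pins M to 8. So M=8.
Step 6. [col 3: V + S ≡ X (mod 10)] column 3 (V + S ≡ X (mod 10), carry-in 0) doesn't pin V yet; pick V=6 and continue. So V=6.
Step 7. [col 3: V + S ≡ X (mod 10)] column 3 (V + S ≡ X (mod 10), carry-in 0) doesn't pin S yet; pick S=3 and continue, so S=3.
Step 8. [col 3: V + S ≡ X (mod 10)] column 3: given V=6, S=3, carry-in 0, and digits 1,2,3,5,6,7,8 already taken and all letters distinct, V+S≡X (mod 10) forces X=9, so X=9.
Step 9. [col 6: Z + E ≡ C (mod 10)] column 6: given Z=7, C=2, carry-in 1, and digits 1,2,3,5,6,7,8,9 already taken and all letters distinct, Z+E≡C (mod 10) forces E=4. So E=4.

Answer: C=2, E=4, M=8, S=3, V=6, W=5, X=9, Y=1, Z=7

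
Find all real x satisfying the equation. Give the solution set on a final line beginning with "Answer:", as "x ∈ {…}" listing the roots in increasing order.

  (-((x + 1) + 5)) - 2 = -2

Step 1. [(-((x + 1) + 5)) - 2 = -2] peel the -2: add 2 from each side, so sub: -((x + 1) + 5) = 0.
Step 2. [-((x + 1) + 5) = 0] flip signs both sides, so neg: (x + 1) + 5 = 0.
Step 3. [(x + 1) + 5 = 0] 5 comes off first (subtract 5) ⇒ sub: x + 1 = -5.
Step 4. [x + 1 = -5] the outer +1 inverts by subtracting 1. So sub: x = -6.

Answer: x ∈ {-6}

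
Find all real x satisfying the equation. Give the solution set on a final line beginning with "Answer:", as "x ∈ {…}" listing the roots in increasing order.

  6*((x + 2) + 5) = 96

Step 1. [6*((x + 2) + 5) = 96] leading coefficient 6: divide by 6 ⇒ div: (x + 2) + 5 = 16.
Step 2. [(x + 2) + 5 = 16] peel the +5: subtract 5 from each side, so sub: x + 2 = 11.
Step 3. [x + 2 = 11] the outer +2 inverts by subtracting 2. So sub: x = 9.

Answer: x ∈ {9}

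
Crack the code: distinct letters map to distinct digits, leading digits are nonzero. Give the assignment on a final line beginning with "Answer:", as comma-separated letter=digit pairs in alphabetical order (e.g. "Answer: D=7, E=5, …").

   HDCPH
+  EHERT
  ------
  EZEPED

Step 1. [col 1: H + T ≡ D (mod 10)] T=5 is one option consistent with column 1 (H + T ≡ D (mod 10), carry-in 0) — take it. So T=5.
Step 2. [col 1: H + T ≡ D (mod 10)] D=3 is one option consistent with column 1 (H + T ≡ D (mod 10), carry-in 0) — take it ⇒ D=3.
Step 3. [E] E is the leading digit of a 6-digit sum of two 5-digit numbers; the final carry is exactly 1 ⇒ E=1.
Step 4. [col 1: H + T ≡ D (mod 10)] in column 1 we have H+T≡D with carry-in 0; given T=5, D=3 and digits 1,3,5 already taken and all letters distinct, that pins H to 8. So H=8.
Step 5. [col 2: P + R ≡ E (mod 10)] P=4 is one option consistent with column 2 (P + R ≡ E (mod 10), carry-in 1) — take it, so P=4.
Step 6. [col 2: P + R ≡ E (mod 10)] column 2 reads P+R+carry(1)=E with P=4, E=1; with digits 1,3,4,5,8 already taken and all letters distinct, the only value for R is 6, so R=6.
Step 7. [col 3: C + E ≡ P (mod 10)] column 3 reads C+E+carry(1)=P with E=1, P=4; with digits 1,3,4,5,6,8 already taken and all letters distinct, the only value for C is 2 ⇒ C=2.
Step 8. [col 5: H + E ≡ Z (mod 10)] in column 5 we have H+E≡Z with carry-in 1; given H=8, E=1 and digits 1,2,3,4,5,6,8 already taken and all letters distinct, that pins Z to 0, so Z=0.

Answer: C=2, D=3, E=1, H=8, P=4, R=6, T=5, Z=0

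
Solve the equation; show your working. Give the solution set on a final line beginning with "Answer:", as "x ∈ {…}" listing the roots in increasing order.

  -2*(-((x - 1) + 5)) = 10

Step 1. [-2*(-((x - 1) + 5)) = 10] divide by the outer -2, so div: -((x - 1) + 5) = -5.
Step 2. [-((x - 1) + 5) = -5] LHS negated; negate both sides. So neg: (x - 1) + 5 = 5.
Step 3. [(x - 1) + 5 = 5] the outer +5 inverts by subtracting 5. So sub: x - 1 = 0.
Step 4. [x - 1 = 0] the outer -1 inverts by adding 1 ⇒ sub: x = 1.

Answer: x ∈ {1}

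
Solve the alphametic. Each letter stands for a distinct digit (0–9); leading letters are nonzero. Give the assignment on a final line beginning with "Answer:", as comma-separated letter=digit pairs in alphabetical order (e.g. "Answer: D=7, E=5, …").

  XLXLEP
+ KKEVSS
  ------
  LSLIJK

Step 1. [col 1: P + S ≡ K (mod 10)] column 1 (P + S ≡ K (mod 10), carry-in 0) doesn't pin K yet; pick K=1 and continue, so K=1.
Step 2. [col 1: P + S ≡ K (mod 10)] no forcing yet in column 1 (carry-in 0); S=8 is free and consistent — try it, so S=8.
Step 3. [col 1: P + S ≡ K (mod 10)] column 1 reads P+S+carry(0)=K with S=8, K=1; with digits 1,8 already taken and all letters distinct, the only value for P is 3, so P=3.
Step 4. [col 2: E + S ≡ J (mod 10)] column 2 (E + S ≡ J (mod 10), carry-in 1) doesn't pin E yet; pick E=0 and continue. So E=0.
Step 5. [col 2: E + S ≡ J (mod 10)] in column 2 we have E+S≡J with carry-in 1; given E=0, S=8 and digits 0,1,3,8 already taken and all letters distinct, that pins J to 9 ⇒ J=9.
Step 6. [col 3: L + V ≡ I (mod 10)] I=2 is one option consistent with column 3 (L + V ≡ I (mod 10), carry-in 0) — take it, so I=2.
Step 7. [col 3: L + V ≡ I (mod 10)] V=5 is one option consistent with column 3 (L + V ≡ I (mod 10), carry-in 0) — take it, so V=5.
Step 8. [col 3: L + V ≡ I (mod 10)] column 3 reads L+V+carry(0)=I with V=5, I=2; with digits 0,1,2,3,5,8,9 already taken and all letters distinct, the only value for L is 7, so L=7.
Step 9. [col 4: X + E ≡ L (mod 10)] from column 4 (E=0, L=7, carry-in 1, digits 0,1,2,3,5,7,8,9 already taken and all letters distinct): X must equal 6, so X=6.

Answer: E=0, I=2, J=9, K=1, L=7, P=3, S=8, V=5, X=6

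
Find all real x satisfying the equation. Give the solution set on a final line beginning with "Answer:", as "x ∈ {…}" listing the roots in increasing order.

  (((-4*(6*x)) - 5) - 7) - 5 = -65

Step 1. [(((-4*(6*x)) - 5) - 7) - 5 = -65] the outer -5 inverts by adding 5, so sub: ((-4*(6*x)) - 5) - 7 = -60.
Step 2. [((-4*(6*x)) - 5) - 7 = -60] the outer -7 inverts by adding 7. So sub: (-4*(6*x)) - 5 = -53.
Step 3. [(-4*(6*x)) - 5 = -53] add 5: x sits inside (… - 5), so sub: -4*(6*x) = -48.
Step 4. [-4*(6*x) = -48] leading coefficient -4: divide by -4, so div: 6*x = 12.
Step 5. [6*x = 12] leading coefficient 6: divide by 6, so div: x = 2.

Answer: x ∈ {2}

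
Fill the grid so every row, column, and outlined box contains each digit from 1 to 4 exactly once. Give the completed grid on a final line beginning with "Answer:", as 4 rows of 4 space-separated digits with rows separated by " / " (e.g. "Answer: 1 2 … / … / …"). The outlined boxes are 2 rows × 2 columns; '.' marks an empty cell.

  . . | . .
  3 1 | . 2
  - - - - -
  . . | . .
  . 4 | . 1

Step 1. [r4c1∈{2}] r4c1 is down to just 2 ⇒ r4c1=2.
Step 2. [r2c3∈{4}] only 4 remains possible at r2c3 ⇒ r2c3=4.
Step 3. [r4c3∈{3}] nothing but 3 survives at r4c3 ⇒ r4c3=3.
Step 4. [r1c1∈{4}] r1c1 is down to just 4. So r1c1=4.
Step 5. [r3c3∈{2}] r3c3's peers cover all but 2 ⇒ r3c3=2.
Step 6. [r3c1∈{1}] r3c1's peers cover all but 1. So r3c1=1.
Step 7. [r3c4∈{4}] only 4 remains possible at r3c4, so r3c4=4.
Step 8. [r1c3∈{1}] only 1 remains possible at r1c3, so r1c3=1.
Step 9. [r1c4∈{3}] r1c4 has the single candidate 3, so r1c4=3.
Step 10. [r3c2∈{3}] r3c2 has the single candidate 3, so r3c2=3.
Step 11. [r1c2∈{2}] r1c2 is down to just 2 ⇒ r1c2=2.

Answer: 4 2 1 3 / 3 1 4 2 / 1 3 2 4 / 2 4 3 1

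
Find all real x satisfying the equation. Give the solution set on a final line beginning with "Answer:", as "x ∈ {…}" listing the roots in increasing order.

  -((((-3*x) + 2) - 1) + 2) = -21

Step 1. [-((((-3*x) + 2) - 1) + 2) = -21] LHS negated; negate both sides. So neg: (((-3*x) + 2) - 1) + 2 = 21.
Step 2. [(((-3*x) + 2) - 1) + 2 = 21] the outer +2 inverts by subtracting 2. So sub: ((-3*x) + 2) - 1 = 19.
Step 3. [((-3*x) + 2) - 1 = 19] 1 comes off first (add 1) ⇒ sub: (-3*x) + 2 = 20.
Step 4. [(-3*x) + 2 = 20] peel the +2: subtract 2 from each side. So sub: -3*x = 18.
Step 5. [-3*x = 18] -3·(inner) — divide through by -3. So div: x = -6.

Answer: x ∈ {-6}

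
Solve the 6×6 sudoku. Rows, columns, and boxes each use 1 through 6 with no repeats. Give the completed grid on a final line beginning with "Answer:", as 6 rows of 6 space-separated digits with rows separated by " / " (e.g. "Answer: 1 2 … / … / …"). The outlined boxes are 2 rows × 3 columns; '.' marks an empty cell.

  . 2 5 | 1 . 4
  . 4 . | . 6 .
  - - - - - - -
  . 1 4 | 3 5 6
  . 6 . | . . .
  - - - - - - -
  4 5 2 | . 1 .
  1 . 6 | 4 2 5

Step 1. [r2c1∈{3}] r2c1 is down to just 3, so r2c1=3.
Step 2. [r4c4∈{2}] r4c4 has the single candidate 2 ⇒ r4c4=2.
Step 3. [r3c1∈{2}] nothing but 2 survives at r3c1 ⇒ r3c1=2.
Step 4. [r2c4∈{5}] r2c4's peers cover all but 5 ⇒ r2c4=5.
Step 5. [r1c5∈{3}] r1c5 is down to just 3, so r1c5=3.
Step 6. [r5c6∈{3}] r5c6 has the single candidate 3, so r5c6=3.
Step 7. [r6c2∈{3}] r6c2's peers cover all but 3, so r6c2=3.
Step 8. [r4c5∈{4}] r4c5 is down to just 4 ⇒ r4c5=4.
Step 9. [r2c3∈{1}] r2c3's peers cover all but 1. So r2c3=1.
Step 10. [r4c1∈{5}] nothing but 5 survives at r4c1. So r4c1=5.
Step 11. [r4c6∈{1}] r4c6 is down to just 1. So r4c6=1.
Step 12. [r1c1∈{6}] r1c1's peers cover all but 6. So r1c1=6.
Step 13. [r2c6∈{2}] r2c6 has the single candidate 2 ⇒ r2c6=2.
Step 14. [r5c4∈{6}] nothing but 6 survives at r5c4 ⇒ r5c4=6.
Step 15. [r4c3∈{3}] only 3 remains possible at r4c3, so r4c3=3.

Answer: 6 2 5 1 3 4 / 3 4 1 5 6 2 / 2 1 4 3 5 6 / 5 6 3 2 4 1 / 4 5 2 6 1 3 / 1 3 6 4 2 5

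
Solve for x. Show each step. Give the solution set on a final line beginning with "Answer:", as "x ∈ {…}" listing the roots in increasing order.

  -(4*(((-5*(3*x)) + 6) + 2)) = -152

Step 1. [-(4*(((-5*(3*x)) + 6) + 2)) = -152] LHS negated; negate both sides, so neg: 4*(((-5*(3*x)) + 6) + 2) = 152.
Step 2. [4*(((-5*(3*x)) + 6) + 2) = 152] LHS = 4·(…); ÷4 both sides, so div: ((-5*(3*x)) + 6) + 2 = 38.
Step 3. [((-5*(3*x)) + 6) + 2 = 38] +2 is outermost — subtract 2 both sides, so sub: (-5*(3*x)) + 6 = 36.
Step 4. [(-5*(3*x)) + 6 = 36] peel the +6: subtract 6 from each side ⇒ sub: -5*(3*x) = 30.
Step 5. [-5*(3*x) = 30] leading coefficient -5: divide by -5, so div: 3*x = -6.
Step 6. [3*x = -6] leading coefficient 3: divide by 3. So div: x = -2.

Answer: x ∈ {-2}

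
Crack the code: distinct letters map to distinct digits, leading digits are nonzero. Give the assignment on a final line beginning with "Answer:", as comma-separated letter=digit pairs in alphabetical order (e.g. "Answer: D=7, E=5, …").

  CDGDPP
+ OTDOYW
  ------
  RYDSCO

Step 1. [col 1: P + W ≡ O (mod 10)] several values work for O in column 1 (P + W ≡ O (mod 10), carry-in 0); try O=2. So O=2.
Step 2. [col 1: P + W ≡ O (mod 10)] several values work for W in column 1 (P + W ≡ O (mod 10), carry-in 0); try W=9. So W=9.
Step 3. [col 1: P + W ≡ O (mod 10)] column 1 reads P+W+carry(0)=O with W=9, O=2; with digits 2,9 already taken and all letters distinct, the only value for P is 3. So P=3.
Step 4. [col 2: P + Y ≡ C (mod 10)] column 2 (P + Y ≡ C (mod 10), carry-in 1) doesn't pin Y yet; pick Y=1 and continue, so Y=1.
Step 5. [col 2: P + Y ≡ C (mod 10)] column 2: given P=3, Y=1, carry-in 1, and digits 1,2,3,9 already taken and all letters distinct, P+Y≡C (mod 10) forces C=5 ⇒ C=5.
Step 6. [col 3: D + O ≡ S (mod 10)] column 3 (D + O ≡ S (mod 10), carry-in 0) doesn't pin S yet; pick S=6 and continue. So S=6.
Step 7. [col 3: D + O ≡ S (mod 10)] from column 3 (O=2, S=6, carry-in 0, digits 1,2,3,5,6,9 already taken and all letters distinct): D must equal 4. So D=4.
Step 8. [col 4: G + D ≡ D (mod 10)] column 4 reads G+D+carry(0)=D with D=4; with digits 1,2,3,4,5,6,9 already taken and all letters distinct, the only value for G is 0, so G=0.
Step 9. [col 5: D + T ≡ Y (mod 10)] column 5 reads D+T+carry(0)=Y with D=4, Y=1; with digits 0,1,2,3,4,5,6,9 already taken and all letters distinct, the only value for T is 7. So T=7.
Step 10. [col 6: C + O ≡ R (mod 10)] from column 6 (C=5, O=2, carry-in 1, digits 0,1,2,3,4,5,6,7,9 already taken and all letters distinct): R must equal 8 ⇒ R=8.

Answer: C=5, D=4, G=0, O=2, P=3, R=8, S=6, T=7, W=9, Y=1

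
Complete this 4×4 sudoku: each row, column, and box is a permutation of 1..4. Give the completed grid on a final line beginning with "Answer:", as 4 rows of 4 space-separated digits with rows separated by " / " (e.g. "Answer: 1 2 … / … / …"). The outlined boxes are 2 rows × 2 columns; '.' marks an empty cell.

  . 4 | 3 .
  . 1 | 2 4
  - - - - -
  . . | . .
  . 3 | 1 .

Step 1. [r3c2∈{2}] r3c2's peers cover all but 2 ⇒ r3c2=2.
Step 2. [r4c1∈{4}] only 4 remains possible at r4c1, so r4c1=4.
Step 3. [r3c1∈{1}] r3c1 has the single candidate 1, so r3c1=1.
Step 4. [r1c1∈{2}] nothing but 2 survives at r1c1, so r1c1=2.
Step 5. [r1c4∈{1}] r1c4 is down to just 1, so r1c4=1.
Step 6. [r3c3∈{4}] r3c3 is down to just 4, so r3c3=4.
Step 7. [r3c4∈{3}] r3c4's peers cover all but 3 ⇒ r3c4=3.
Step 8. [r2c1∈{3}] only 3 remains possible at r2c1 ⇒ r2c1=3.
Step 9. [r4c4∈{2}] r4c4 is down to just 2. So r4c4=2.

Answer: 2 4 3 1 / 3 1 2 4 / 1 2 4 3 / 4 3 1 2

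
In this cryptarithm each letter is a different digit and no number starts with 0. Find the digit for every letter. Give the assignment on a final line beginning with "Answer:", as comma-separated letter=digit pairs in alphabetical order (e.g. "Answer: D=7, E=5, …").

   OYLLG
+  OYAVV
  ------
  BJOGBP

Step 1. [col 1: G + V ≡ P (mod 10)] no forcing yet in column 1 (carry-in 0); G=6 is free and consistent — try it, so G=6.
Step 2. [B] adding two 5-digit numbers gives at most 5+1 digits, and here it does — B is that final carry and must be 1. So B=1.
Step 3. [col 1: G + V ≡ P (mod 10)] P=9 is one option consistent with column 1 (G + V ≡ P (mod 10), carry-in 0) — take it. So P=9.
Step 4. [col 1: G + V ≡ P (mod 10)] from column 1 (G=6, P=9, carry-in 0, digits 1,6,9 already taken and all letters distinct): V must equal 3, so V=3.
Step 5. [col 2: L + V ≡ B (mod 10)] column 2: given V=3, B=1, carry-in 0, and digits 1,3,6,9 already taken and all letters distinct, L+V≡B (mod 10) forces L=8. So L=8.
Step 6. [col 3: L + A ≡ G (mod 10)] in column 3 we have L+A≡G with carry-in 1; given L=8, G=6 and digits 1,3,6,8,9 already taken and all letters distinct, that pins A to 7, so A=7.
Step 7. [col 4: Y + Y ≡ O (mod 10)] from column 4 (nothing yet, carry-in 1, digits 1,3,6,7,8,9 already taken and all letters distinct): Y must equal 2 ⇒ Y=2.
Step 8. [col 4: Y + Y ≡ O (mod 10)] from column 4 (Y=2, carry-in 1, digits 1,2,3,6,7,8,9 already taken and all letters distinct): O must equal 5. So O=5.
Step 9. [col 5: O + O ≡ J (mod 10)] from column 5 (O=5, carry-in 0, digits 1,2,3,5,6,7,8,9 already taken and all letters distinct): J must equal 0. So J=0.

Answer: A=7, B=1, G=6, J=0, L=8, O=5, P=9, V=3, Y=2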